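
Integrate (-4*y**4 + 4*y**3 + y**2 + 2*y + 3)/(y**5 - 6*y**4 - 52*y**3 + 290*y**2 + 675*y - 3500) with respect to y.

-1361*log(y - 7)/144 + 981*log(y - 5)/100 - 247*log(y - 4)/81 - 42419*log(y + 5)/32400 - 497/(180*y + 900) + C

Factor the denominator: (y - 7)*(y - 5)*(y - 4)*(y + 5)**2.
Partial-fraction decomposition: -42419/(32400*(y + 5)) + 497/(180*(y + 5)**2) - 247/(81*(y - 4)) + 981/(100*(y - 5)) - 1361/(144*(y - 7)).
Integrate each term; A/(y−a) gives A·log|y−a|; A/(y−a)² gives −A/(y−a).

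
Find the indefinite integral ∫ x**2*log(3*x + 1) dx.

Use integration by parts with u = log(3*x + 1), dv = x**2 dx.
Then du = 3/(3*x + 1) dx and v = x**3/3.

x**3*log(3*x + 1)/3 - x**3/9 + x**2/18 - x/27 + log(3*x + 1)/81 + C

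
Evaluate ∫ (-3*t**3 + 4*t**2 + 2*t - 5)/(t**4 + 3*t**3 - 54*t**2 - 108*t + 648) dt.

Factor the denominator: (t - 6)*(t - 3)*(t + 6)**2.
Partial-fraction decomposition: -7895/(3888*(t + 6)) + 775/(108*(t + 6)**2) + 44/(243*(t - 3)) - 497/(432*(t - 6)).
Integrate each term; A/(t−a) gives A·log|t−a|; A/(t−a)² gives −A/(t−a).

-497*log(t - 6)/432 + 44*log(t - 3)/243 - 7895*log(t + 6)/3888 - 775/(108*t + 648) + C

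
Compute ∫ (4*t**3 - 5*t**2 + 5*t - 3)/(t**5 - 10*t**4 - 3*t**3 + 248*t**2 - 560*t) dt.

3*log(t)/560 + 1159*log(t - 7)/756 - 5459*log(t - 4)/3888 - 653*log(t + 5)/4860 + 193/(108*t - 432) + C

Factor the denominator: t*(t - 7)*(t - 4)**2*(t + 5).
Partial-fraction decomposition: -653/(4860*(t + 5)) - 5459/(3888*(t - 4)) - 193/(108*(t - 4)**2) + 1159/(756*(t - 7)) + 3/(560*t).
Integrate each term; A/(t−a) gives A·log|t−a|; A/(t−a)² gives −A/(t−a).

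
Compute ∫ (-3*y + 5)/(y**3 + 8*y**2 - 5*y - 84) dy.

-2*log(y - 3)/35 - 17*log(y + 4)/21 + 13*log(y + 7)/15 + C

Factor the denominator: (y - 3)*(y + 4)*(y + 7).
Partial-fraction decomposition: 13/(15*(y + 7)) - 17/(21*(y + 4)) - 2/(35*(y - 3)).
Integrate each term: A/(y−a) contributes A·log|y−a|.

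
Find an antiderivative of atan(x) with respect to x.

x*atan(x) - log(x**2 + 1)/2 + C

Use integration by parts with u = arctan(x), dv = dx.
Then du = 1/(x**2 + 1) dx.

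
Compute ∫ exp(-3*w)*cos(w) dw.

Let I denote the integral. Integrate by parts with u = cos(w), dv = exp(-3*w) dw, so v = -exp(-3*w)/3: I = -exp(-3*w)*cos(w)/3 − (1/3)·∫ exp(-3*w)*sin(w) dw.
Apply parts again with u = sin(w), dv = exp(-3*w) dw: ∫ exp(-3*w)*sin(w) dw = -exp(-3*w)*sin(w)/3 + (1/3)·I. Substituting back brings back I: I = exp(-3*w)*sin(w)/9 - exp(-3*w)*cos(w)/3 − (1/9)·I.
Solving for I: (1 + 1/9)·I equals the remaining terms, so I = (9/10)·(exp(-3*w)*sin(w)/9 - exp(-3*w)*cos(w)/3).

exp(-3*w)*sin(w)/10 - 3*exp(-3*w)*cos(w)/10 + C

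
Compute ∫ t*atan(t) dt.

Use integration by parts with u = arctan(t), dv = t dt.
Then du = 1/(t**2 + 1) dt.

t**2*atan(t)/2 - t/2 + atan(t)/2 + C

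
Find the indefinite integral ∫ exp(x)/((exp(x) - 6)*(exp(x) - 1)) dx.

log(exp(x) - 6)/5 - log(exp(x) - 1)/5 + C

Let u = e^x, du = e^x dx.
The integral becomes ∫ du/((u-6)(u-1)); decompose into partial fractions.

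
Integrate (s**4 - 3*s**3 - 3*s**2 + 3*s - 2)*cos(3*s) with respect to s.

Use integration by parts with u = s**4 - 3*s**3 - 3*s**2 + 3*s - 2, dv = cos(3*s) ds, so v = sin(3*s)/3.
Apply parts 4 times (tabular method): alternate signs, differentiate u down to 0, integrate dv up.

s**4*sin(3*s)/3 - s**3*sin(3*s) + 4*s**3*cos(3*s)/9 - 13*s**2*sin(3*s)/9 - s**2*cos(3*s) + 5*s*sin(3*s)/3 - 26*s*cos(3*s)/27 - 28*sin(3*s)/81 + 5*cos(3*s)/9 + C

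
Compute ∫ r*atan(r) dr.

Use integration by parts with u = arctan(r), dv = r dr.
Then du = 1/(r**2 + 1) dr.

r**2*atan(r)/2 - r/2 + atan(r)/2 + C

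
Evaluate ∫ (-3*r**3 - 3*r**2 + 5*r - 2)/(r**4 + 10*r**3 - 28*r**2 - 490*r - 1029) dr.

-1143*log(r - 7)/1960 - 37*log(r + 3)/160 - 3427*log(r + 7)/1568 - 845/(56*r + 392) + C

Factor the denominator: (r - 7)*(r + 3)*(r + 7)**2.
Partial-fraction decomposition: -3427/(1568*(r + 7)) + 845/(56*(r + 7)**2) - 37/(160*(r + 3)) - 1143/(1960*(r - 7)).
Integrate each term; A/(r−a) gives A·log|r−a|; A/(r−a)² gives −A/(r−a).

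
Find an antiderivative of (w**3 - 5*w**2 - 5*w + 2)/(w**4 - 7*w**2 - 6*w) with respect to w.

-log(w)/3 - 31*log(w - 3)/60 + log(w + 1)/4 + 8*log(w + 2)/5 + C

Factor the denominator: w*(w - 3)*(w + 1)*(w + 2).
Partial-fraction decomposition: 8/(5*(w + 2)) + 1/(4*(w + 1)) - 31/(60*(w - 3)) - 1/(3*w).
Integrate each term: A/(w−a) contributes A·log|w−a|.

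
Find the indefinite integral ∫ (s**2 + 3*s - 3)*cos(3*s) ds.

Use integration by parts with u = s**2 + 3*s - 3, dv = cos(3*s) ds, so v = sin(3*s)/3.
Apply parts 2 times (tabular method): alternate signs, differentiate u down to 0, integrate dv up.

s**2*sin(3*s)/3 + s*sin(3*s) + 2*s*cos(3*s)/9 - 29*sin(3*s)/27 + cos(3*s)/3 + C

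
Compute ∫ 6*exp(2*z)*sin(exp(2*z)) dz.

Let u = exp(2*z), so du = (2*exp(2*z)) dz.
Rewriting, the integral becomes 3·∫ sin(u) du = 3·-cos(u).
Substituting back, u = exp(2*z).

-3*cos(exp(2*z)) + C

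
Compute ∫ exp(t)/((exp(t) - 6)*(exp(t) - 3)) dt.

Let u = e^t, du = e^t dt.
The integral becomes ∫ du/((u-6)(u-3)); decompose into partial fractions.

log(exp(t) - 6)/3 - log(exp(t) - 3)/3 + C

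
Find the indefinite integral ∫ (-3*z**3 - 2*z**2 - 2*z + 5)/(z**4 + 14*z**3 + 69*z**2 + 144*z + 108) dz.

Factor the denominator: (z + 2)*(z + 3)**2*(z + 6).
Partial-fraction decomposition: -593/(36*(z + 6)) + 65/(9*(z + 3)) - 74/(3*(z + 3)**2) + 25/(4*(z + 2)).
Integrate each term; A/(z−a) gives A·log|z−a|; A/(z−a)² gives −A/(z−a).

25*log(z + 2)/4 + 65*log(z + 3)/9 - 593*log(z + 6)/36 + 74/(3*z + 9) + C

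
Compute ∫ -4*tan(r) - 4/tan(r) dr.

Let u = tan(r), so du = (tan(r)**2 + 1) dr.
Rewriting, the integral becomes -4·∫ 1/u du = -4·log(u).
Substituting back, u = tan(r).

-4*log(tan(r)) + C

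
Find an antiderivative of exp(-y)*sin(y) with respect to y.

Let I denote the integral. Integrate by parts with u = sin(y), dv = exp(-y) dy, so v = -exp(-y): I = -exp(-y)*sin(y) + ∫ exp(-y)*cos(y) dy.
Apply parts again with u = cos(y), dv = exp(-y) dy: ∫ exp(-y)*cos(y) dy = -exp(-y)*cos(y) − I. Substituting back brings back I: I = -exp(-y)*sin(y) - exp(-y)*cos(y) − I.
Solving for I: (1 + 1)·I equals the remaining terms, so I = (1/2)·(-exp(-y)*sin(y) - exp(-y)*cos(y)).

-exp(-y)*sin(y)/2 - exp(-y)*cos(y)/2 + C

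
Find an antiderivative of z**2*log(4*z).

z**3*(log(z) + 2*log(2))/3 - z**3/9 + C

Use integration by parts with u = log(4*z), dv = z**2 dz.
Then du = 1/z dz and v = z**3/3.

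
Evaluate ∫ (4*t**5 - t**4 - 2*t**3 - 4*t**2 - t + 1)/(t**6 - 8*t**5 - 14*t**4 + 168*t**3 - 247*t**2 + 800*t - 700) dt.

21313*log(t - 7)/2544 - 11521*log(t - 5)/2320 - log(t - 1)/240 + 1441*log(t + 5)/2320 - 221*log(t**2 + 4)/15370 + 2269*atan(t/2)/15370 + C

Factor the denominator: (t - 7)*(t - 5)*(t - 1)*(t + 5)*(t**2 + 4).
Partial-fraction decomposition: -(221*t - 2269)/(7685*(t**2 + 4)) + 1441/(2320*(t + 5)) - 1/(240*(t - 1)) - 11521/(2320*(t - 5)) + 21313/(2544*(t - 7)).
Integrate each term; A/(t−a) gives A·log|t−a|; the (Bt+D)/(t²+p²) term gives a log and an atan.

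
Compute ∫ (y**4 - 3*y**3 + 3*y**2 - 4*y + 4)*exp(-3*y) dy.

Use integration by parts with u = y**4 - 3*y**3 + 3*y**2 - 4*y + 4, dv = exp(-3*y) dy, so v = -exp(-3*y)/3.
Apply parts 4 times (tabular method): alternate signs, differentiate u down to 0, integrate dv up.

(-27*y**4 + 45*y**3 - 36*y**2 + 84*y - 80)*exp(-3*y)/81 + C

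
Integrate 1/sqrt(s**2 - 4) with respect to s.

Substitute s = 2·sec(θ), so ds = 2·sec(θ)*tan(θ) dθ and the radical becomes sqrt(s**2 - 4) = 2·tan(θ) by the Pythagorean identity.
Integrate the resulting trig expression in θ, then back-substitute sec(θ) = s/2, tan(θ) = sqrt(s**2 - 4)/2 (absorbing any constant into C).

log(s + sqrt(s**2 - 4)) + C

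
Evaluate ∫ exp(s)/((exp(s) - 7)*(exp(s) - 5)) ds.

Let u = e^s, du = e^s ds.
The integral becomes ∫ du/((u-5)(u-7)); decompose into partial fractions.

log(exp(s) - 7)/2 - log(exp(s) - 5)/2 + C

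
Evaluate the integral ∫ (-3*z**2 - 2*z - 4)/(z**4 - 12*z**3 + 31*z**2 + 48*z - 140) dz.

Factor the denominator: (z - 7)*(z - 5)*(z - 2)*(z + 2).
Partial-fraction decomposition: 1/(21*(z + 2)) - 1/(3*(z - 2)) + 89/(42*(z - 5)) - 11/(6*(z - 7)).
Integrate each term: A/(z−a) contributes A·log|z−a|.

-11*log(z - 7)/6 + 89*log(z - 5)/42 - log(z - 2)/3 + log(z + 2)/21 + C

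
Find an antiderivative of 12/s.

Let u = 2*s**3, so du = (6*s**2) ds.
Rewriting, the integral becomes 4·∫ 1/u du = 4·log(u).
Substituting back, u = 2*s**3.

12*log(s) + 4*log(2) + C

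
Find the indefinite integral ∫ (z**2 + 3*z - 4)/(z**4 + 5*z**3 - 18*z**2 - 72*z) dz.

log(z)/18 + 3*log(z - 4)/35 - 4*log(z + 3)/63 - 7*log(z + 6)/90 + C

Factor the denominator: z*(z - 4)*(z + 3)*(z + 6).
Partial-fraction decomposition: -7/(90*(z + 6)) - 4/(63*(z + 3)) + 3/(35*(z - 4)) + 1/(18*z).
Integrate each term: A/(z−a) contributes A·log|z−a|.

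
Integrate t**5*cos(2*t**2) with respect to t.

Let u = t², du = 2t dt; rewrite as (1/2)∫ u^2·cos(2u) du.
Now integrate by parts 2 times.

t**4*sin(2*t**2)/4 + t**2*cos(2*t**2)/4 - sin(2*t**2)/8 + C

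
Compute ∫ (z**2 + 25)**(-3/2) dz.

Substitute z = 5·tan(θ), so dz = 5·sec(θ)^2 dθ and the radical becomes sqrt(z**2 + 25) = 5·sec(θ) by the Pythagorean identity.
Integrate the resulting trig expression in θ, then back-substitute tan(θ) = z/5, sec(θ) = sqrt(z**2 + 25)/5 (absorbing any constant into C).

z/(25*sqrt(z**2 + 25)) + C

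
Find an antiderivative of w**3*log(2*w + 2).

w**4*log(2*w + 2)/4 - w**4/16 + w**3/12 - w**2/8 + w/4 - log(w + 1)/4 + C

Use integration by parts with u = log(2*w + 2), dv = w**3 dw.
Then du = 2/(2*w + 2) dw and v = w**4/4.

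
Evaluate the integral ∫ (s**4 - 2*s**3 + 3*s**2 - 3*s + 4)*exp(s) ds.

Use integration by parts with u = s**4 - 2*s**3 + 3*s**2 - 3*s + 4, dv = exp(s) ds, so v = exp(s).
Apply parts 4 times (tabular method): alternate signs, differentiate u down to 0, integrate dv up.

(s**4 - 6*s**3 + 21*s**2 - 45*s + 49)*exp(s) + C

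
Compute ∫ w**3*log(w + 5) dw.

w**4*log(w + 5)/4 - w**4/16 + 5*w**3/12 - 25*w**2/8 + 125*w/4 - 625*log(w + 5)/4 + C

Use integration by parts with u = log(w + 5), dv = w**3 dw.
Then du = 1/(w + 5) dw and v = w**4/4.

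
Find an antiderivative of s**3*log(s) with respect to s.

s**4*log(s)/4 - s**4/16 + C

Use integration by parts with u = log(s), dv = s**3 ds.
Then du = 1/s ds and v = s**4/4.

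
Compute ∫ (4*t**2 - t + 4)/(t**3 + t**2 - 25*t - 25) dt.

Factor the denominator: (t - 5)*(t + 1)*(t + 5).
Partial-fraction decomposition: 109/(40*(t + 5)) - 3/(8*(t + 1)) + 33/(20*(t - 5)).
Integrate each term: A/(t−a) contributes A·log|t−a|.

33*log(t - 5)/20 - 3*log(t + 1)/8 + 109*log(t + 5)/40 + C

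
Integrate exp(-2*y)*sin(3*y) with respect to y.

Let I denote the integral. Integrate by parts with u = sin(3*y), dv = exp(-2*y) dy, so v = -exp(-2*y)/2: I = -exp(-2*y)*sin(3*y)/2 + (3/2)·∫ exp(-2*y)*cos(3*y) dy.
Apply parts again with u = cos(3*y), dv = exp(-2*y) dy: ∫ exp(-2*y)*cos(3*y) dy = -exp(-2*y)*cos(3*y)/2 − (3/2)·I. Substituting back brings back I: I = -exp(-2*y)*sin(3*y)/2 - 3*exp(-2*y)*cos(3*y)/4 − (9/4)·I.
Solving for I: (1 + 9/4)·I equals the remaining terms, so I = (4/13)·(-exp(-2*y)*sin(3*y)/2 - 3*exp(-2*y)*cos(3*y)/4).

-2*exp(-2*y)*sin(3*y)/13 - 3*exp(-2*y)*cos(3*y)/13 + C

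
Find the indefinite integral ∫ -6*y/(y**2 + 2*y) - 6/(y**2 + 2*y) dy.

-3*log(y**2 + 2*y) + C

Let u = y**2 + 2*y, so du = (2*y + 2) dy.
Rewriting, the integral becomes -3·∫ 1/u du = -3·log(u).
Substituting back, u = y**2 + 2*y.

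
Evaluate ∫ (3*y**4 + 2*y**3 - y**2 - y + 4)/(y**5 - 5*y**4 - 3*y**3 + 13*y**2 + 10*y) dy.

Factor the denominator: y*(y - 5)*(y - 2)*(y + 1)**2.
Partial-fraction decomposition: -5/(36*(y + 1)) - 5/(18*(y + 1)**2) - 31/(27*(y - 2)) + 2099/(540*(y - 5)) + 2/(5*y).
Integrate each term; A/(y−a) gives A·log|y−a|; A/(y−a)² gives −A/(y−a).

2*log(y)/5 + 2099*log(y - 5)/540 - 31*log(y - 2)/27 - 5*log(y + 1)/36 + 5/(18*y + 18) + C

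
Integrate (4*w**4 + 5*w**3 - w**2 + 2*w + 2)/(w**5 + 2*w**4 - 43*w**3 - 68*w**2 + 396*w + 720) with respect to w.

389*log(w - 5)/77 - 223*log(w - 4)/70 + 3*log(w + 2)/28 - 22*log(w + 3)/21 + 2029*log(w + 6)/660 + C

Factor the denominator: (w - 5)*(w - 4)*(w + 2)*(w + 3)*(w + 6).
Partial-fraction decomposition: 2029/(660*(w + 6)) - 22/(21*(w + 3)) + 3/(28*(w + 2)) - 223/(70*(w - 4)) + 389/(77*(w - 5)).
Integrate each term: A/(w−a) contributes A·log|w−a|.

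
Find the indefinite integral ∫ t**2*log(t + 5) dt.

Use integration by parts with u = log(t + 5), dv = t**2 dt.
Then du = 1/(t + 5) dt and v = t**3/3.

t**3*log(t + 5)/3 - t**3/9 + 5*t**2/6 - 25*t/3 + 125*log(t + 5)/3 + C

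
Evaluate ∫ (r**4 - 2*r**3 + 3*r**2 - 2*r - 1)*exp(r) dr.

(r**4 - 6*r**3 + 21*r**2 - 44*r + 43)*exp(r) + C

Use integration by parts with u = r**4 - 2*r**3 + 3*r**2 - 2*r - 1, dv = exp(r) dr, so v = exp(r).
Apply parts 4 times (tabular method): alternate signs, differentiate u down to 0, integrate dv up.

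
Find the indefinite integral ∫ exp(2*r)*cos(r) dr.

Let I denote the integral. Integrate by parts with u = cos(r), dv = exp(2*r) dr, so v = exp(2*r)/2: I = exp(2*r)*cos(r)/2 + (1/2)·∫ exp(2*r)*sin(r) dr.
Apply parts again with u = sin(r), dv = exp(2*r) dr: ∫ exp(2*r)*sin(r) dr = exp(2*r)*sin(r)/2 − (1/2)·I. Substituting back brings back I: I = exp(2*r)*sin(r)/4 + exp(2*r)*cos(r)/2 − (1/4)·I.
Solving for I: (1 + 1/4)·I equals the remaining terms, so I = (4/5)·(exp(2*r)*sin(r)/4 + exp(2*r)*cos(r)/2).

exp(2*r)*sin(r)/5 + 2*exp(2*r)*cos(r)/5 + C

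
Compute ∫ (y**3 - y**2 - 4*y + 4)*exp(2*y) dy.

(4*y**3 - 10*y**2 - 6*y + 19)*exp(2*y)/8 + C

Use integration by parts with u = y**3 - y**2 - 4*y + 4, dv = exp(2*y) dy, so v = exp(2*y)/2.
Apply parts 3 times (tabular method): alternate signs, differentiate u down to 0, integrate dv up.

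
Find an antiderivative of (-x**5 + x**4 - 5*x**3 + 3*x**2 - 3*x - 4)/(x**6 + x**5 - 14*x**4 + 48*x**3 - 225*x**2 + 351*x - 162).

Factor the denominator: (x - 3)*(x - 1)**2*(x + 6)*(x**2 + 9).
Partial-fraction decomposition: -(401*x - 99)/(2700*(x**2 + 9)) - 10274/(19845*(x + 6)) + 1009/(9800*(x - 1)) + 9/(140*(x - 1)**2) - 283/(648*(x - 3)).
Integrate each term; A/(x−a) gives A·log|x−a|; the (Bx+D)/(x²+p²) term gives a log and an atan.

-283*log(x - 3)/648 + 1009*log(x - 1)/9800 - 10274*log(x + 6)/19845 - 401*log(x**2 + 9)/5400 + 11*atan(x/3)/900 - 9/(140*x - 140) + C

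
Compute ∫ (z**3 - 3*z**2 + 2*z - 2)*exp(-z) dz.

(-z**3 - 2*z)*exp(-z) + C

Use integration by parts with u = z**3 - 3*z**2 + 2*z - 2, dv = exp(-z) dz, so v = -exp(-z).
Apply parts 3 times (tabular method): alternate signs, differentiate u down to 0, integrate dv up.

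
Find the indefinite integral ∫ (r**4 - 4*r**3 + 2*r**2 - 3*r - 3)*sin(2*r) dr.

Use integration by parts with u = r**4 - 4*r**3 + 2*r**2 - 3*r - 3, dv = sin(2*r) dr, so v = -cos(2*r)/2.
Apply parts 4 times (tabular method): alternate signs, differentiate u down to 0, integrate dv up.

-r**4*cos(2*r)/2 + r**3*sin(2*r) + 2*r**3*cos(2*r) - 3*r**2*sin(2*r) + r**2*cos(2*r)/2 - r*sin(2*r)/2 - 3*r*cos(2*r)/2 + 3*sin(2*r)/4 + 5*cos(2*r)/4 + C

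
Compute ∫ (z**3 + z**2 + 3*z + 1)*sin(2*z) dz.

Use integration by parts with u = z**3 + z**2 + 3*z + 1, dv = sin(2*z) dz, so v = -cos(2*z)/2.
Apply parts 3 times (tabular method): alternate signs, differentiate u down to 0, integrate dv up.

-z**3*cos(2*z)/2 + 3*z**2*sin(2*z)/4 - z**2*cos(2*z)/2 + z*sin(2*z)/2 - 3*z*cos(2*z)/4 + 3*sin(2*z)/8 - cos(2*z)/4 + C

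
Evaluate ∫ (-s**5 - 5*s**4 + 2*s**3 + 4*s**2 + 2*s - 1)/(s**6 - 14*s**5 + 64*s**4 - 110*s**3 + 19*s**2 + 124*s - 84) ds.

-27917*log(s - 7)/4800 + 553*log(s - 3)/32 - 2816*log(s - 2)/225 + log(s - 1)/24 + 5*log(s + 1)/576 + 77/(15*s - 30) + C

Factor the denominator: (s - 7)*(s - 3)*(s - 2)**2*(s - 1)*(s + 1).
Partial-fraction decomposition: 5/(576*(s + 1)) + 1/(24*(s - 1)) - 2816/(225*(s - 2)) - 77/(15*(s - 2)**2) + 553/(32*(s - 3)) - 27917/(4800*(s - 7)).
Integrate each term; A/(s−a) gives A·log|s−a|; A/(s−a)² gives −A/(s−a).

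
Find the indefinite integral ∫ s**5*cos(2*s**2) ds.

s**4*sin(2*s**2)/4 + s**2*cos(2*s**2)/4 - sin(2*s**2)/8 + C

Let u = s², du = 2s ds; rewrite as (1/2)∫ u^2·cos(2u) du.
Now integrate by parts 2 times.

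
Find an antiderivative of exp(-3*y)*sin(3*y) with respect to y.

-exp(-3*y)*sin(3*y)/6 - exp(-3*y)*cos(3*y)/6 + C

Let I denote the integral. Integrate by parts with u = sin(3*y), dv = exp(-3*y) dy, so v = -exp(-3*y)/3: I = -exp(-3*y)*sin(3*y)/3 + ∫ exp(-3*y)*cos(3*y) dy.
Apply parts again with u = cos(3*y), dv = exp(-3*y) dy: ∫ exp(-3*y)*cos(3*y) dy = -exp(-3*y)*cos(3*y)/3 − I. Substituting back brings back I: I = -exp(-3*y)*sin(3*y)/3 - exp(-3*y)*cos(3*y)/3 − I.
Solving for I: (1 + 1)·I equals the remaining terms, so I = (1/2)·(-exp(-3*y)*sin(3*y)/3 - exp(-3*y)*cos(3*y)/3).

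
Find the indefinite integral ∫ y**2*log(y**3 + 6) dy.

Let u = y**3 + 6, so du = (3*y**2) dy.
The integral becomes (1/3)·∫ log(u) du; integrate by parts with u′=log(u), dv′=du.

y**3*log(y**3 + 6)/3 - y**3/3 + 2*log(y**3 + 6) + C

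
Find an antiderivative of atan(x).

x*atan(x) - log(x**2 + 1)/2 + C

Use integration by parts with u = arctan(x), dv = dx.
Then du = 1/(x**2 + 1) dx.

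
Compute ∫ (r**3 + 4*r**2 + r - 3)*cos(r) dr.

Use integration by parts with u = r**3 + 4*r**2 + r - 3, dv = cos(r) dr, so v = sin(r).
Apply parts 3 times (tabular method): alternate signs, differentiate u down to 0, integrate dv up.

r**3*sin(r) + 4*r**2*sin(r) + 3*r**2*cos(r) - 5*r*sin(r) + 8*r*cos(r) - 11*sin(r) - 5*cos(r) + C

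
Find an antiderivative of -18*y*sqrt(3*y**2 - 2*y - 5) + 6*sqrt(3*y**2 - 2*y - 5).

Let u = 3*y**2 - 2*y - 5, so du = (6*y - 2) dy.
Rewriting, the integral becomes -3·∫ √u du = -3·(2/3)u^(3/2).
Substituting back, u = 3*y**2 - 2*y - 5.

-2*(3*y**2 - 2*y - 5)**(3/2) + C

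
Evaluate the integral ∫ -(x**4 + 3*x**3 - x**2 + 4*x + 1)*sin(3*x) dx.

x**4*cos(3*x)/3 - 4*x**3*sin(3*x)/9 + x**3*cos(3*x) - x**2*sin(3*x) - 7*x**2*cos(3*x)/9 + 14*x*sin(3*x)/27 + 2*x*cos(3*x)/3 - 2*sin(3*x)/9 + 41*cos(3*x)/81 + C

Use integration by parts with u = x**4 + 3*x**3 - x**2 + 4*x + 1, dv = -sin(3*x) dx, so v = cos(3*x)/3.
Apply parts 4 times (tabular method): alternate signs, differentiate u down to 0, integrate dv up.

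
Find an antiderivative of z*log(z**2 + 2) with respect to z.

z**2*log(z**2 + 2)/2 - z**2/2 + log(z**2 + 2) + C

Let u = z**2 + 2, so du = (2*z) dz.
The integral becomes (1/2)·∫ log(u) du; integrate by parts with u′=log(u), dv′=du.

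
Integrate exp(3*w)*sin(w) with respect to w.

3*exp(3*w)*sin(w)/10 - exp(3*w)*cos(w)/10 + C

Let I denote the integral. Integrate by parts with u = sin(w), dv = exp(3*w) dw, so v = exp(3*w)/3: I = exp(3*w)*sin(w)/3 − (1/3)·∫ exp(3*w)*cos(w) dw.
Apply parts again with u = cos(w), dv = exp(3*w) dw: ∫ exp(3*w)*cos(w) dw = exp(3*w)*cos(w)/3 + (1/3)·I. Substituting back brings back I: I = exp(3*w)*sin(w)/3 - exp(3*w)*cos(w)/9 − (1/9)·I.
Solving for I: (1 + 1/9)·I equals the remaining terms, so I = (9/10)·(exp(3*w)*sin(w)/3 - exp(3*w)*cos(w)/9).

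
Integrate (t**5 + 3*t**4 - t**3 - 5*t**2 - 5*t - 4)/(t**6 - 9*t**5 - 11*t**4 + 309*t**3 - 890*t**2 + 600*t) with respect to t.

Factor the denominator: t*(t - 5)**2*(t - 4)*(t - 1)*(t + 6).
Partial-fraction decomposition: 1913/(25410*(t + 6)) + 11/(336*(t - 1)) + 203/(15*(t - 4)) - 611519/(48400*(t - 5)) + 4721/(220*(t - 5)**2) - 1/(150*t).
Integrate each term; A/(t−a) gives A·log|t−a|; A/(t−a)² gives −A/(t−a).

-log(t)/150 - 611519*log(t - 5)/48400 + 203*log(t - 4)/15 + 11*log(t - 1)/336 + 1913*log(t + 6)/25410 - 4721/(220*t - 1100) + C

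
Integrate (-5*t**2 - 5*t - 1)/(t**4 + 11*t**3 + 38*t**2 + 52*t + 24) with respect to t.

Factor the denominator: (t + 1)*(t + 2)**2*(t + 6).
Partial-fraction decomposition: 151/(80*(t + 6)) - 27/(16*(t + 2)) + 11/(4*(t + 2)**2) - 1/(5*(t + 1)).
Integrate each term; A/(t−a) gives A·log|t−a|; A/(t−a)² gives −A/(t−a).

-log(t + 1)/5 - 27*log(t + 2)/16 + 151*log(t + 6)/80 - 11/(4*t + 8) + C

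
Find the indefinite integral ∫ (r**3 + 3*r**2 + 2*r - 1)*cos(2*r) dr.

r**3*sin(2*r)/2 + 3*r**2*sin(2*r)/2 + 3*r**2*cos(2*r)/4 + r*sin(2*r)/4 + 3*r*cos(2*r)/2 - 5*sin(2*r)/4 + cos(2*r)/8 + C

Use integration by parts with u = r**3 + 3*r**2 + 2*r - 1, dv = cos(2*r) dr, so v = sin(2*r)/2.
Apply parts 3 times (tabular method): alternate signs, differentiate u down to 0, integrate dv up.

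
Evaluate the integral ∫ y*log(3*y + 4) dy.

y**2*log(3*y + 4)/2 - y**2/4 + 2*y/3 - 8*log(3*y + 4)/9 + C

Use integration by parts with u = log(3*y + 4), dv = y dy.
Then du = 3/(3*y + 4) dy and v = y**2/2.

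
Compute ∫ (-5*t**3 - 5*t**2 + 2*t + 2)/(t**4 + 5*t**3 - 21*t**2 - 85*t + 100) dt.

Factor the denominator: (t - 4)*(t - 1)*(t + 5)**2.
Partial-fraction decomposition: -559/(162*(t + 5)) + 82/(9*(t + 5)**2) + 1/(18*(t - 1)) - 130/(81*(t - 4)).
Integrate each term; A/(t−a) gives A·log|t−a|; A/(t−a)² gives −A/(t−a).

-130*log(t - 4)/81 + log(t - 1)/18 - 559*log(t + 5)/162 - 82/(9*t + 45) + C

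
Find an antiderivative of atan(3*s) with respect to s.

s*atan(3*s) - log(9*s**2 + 1)/6 + C

Use integration by parts with u = arctan(3*s), dv = ds.
Then du = 3/(9*s**2 + 1) ds.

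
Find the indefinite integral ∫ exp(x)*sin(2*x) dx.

Let I denote the integral. Integrate by parts with u = sin(2*x), dv = exp(x) dx, so v = exp(x): I = exp(x)*sin(2*x) − 2·∫ exp(x)*cos(2*x) dx.
Apply parts again with u = cos(2*x), dv = exp(x) dx: ∫ exp(x)*cos(2*x) dx = exp(x)*cos(2*x) + 2·I. Substituting back brings back I: I = exp(x)*sin(2*x) - 2*exp(x)*cos(2*x) − 4·I.
Solving for I: (1 + 4)·I equals the remaining terms, so I = (1/5)·(exp(x)*sin(2*x) - 2*exp(x)*cos(2*x)).

exp(x)*sin(2*x)/5 - 2*exp(x)*cos(2*x)/5 + C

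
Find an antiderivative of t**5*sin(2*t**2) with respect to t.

-t**4*cos(2*t**2)/4 + t**2*sin(2*t**2)/4 + cos(2*t**2)/8 + C

Let u = t², du = 2t dt; rewrite as (1/2)∫ u^2·sin(2u) du.
Now integrate by parts 2 times.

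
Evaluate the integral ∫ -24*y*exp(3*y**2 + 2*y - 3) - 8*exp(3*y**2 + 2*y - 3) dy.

Let u = 3*y**2 + 2*y - 3, so du = (6*y + 2) dy.
Rewriting, the integral becomes -4·∫ e^u du = -4·e^u.
Substituting back, u = 3*y**2 + 2*y - 3.

-4*exp(3*y**2 + 2*y - 3) + C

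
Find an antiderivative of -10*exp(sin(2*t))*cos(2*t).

-5*exp(sin(2*t)) + C

Let u = sin(2*t), so du = (2*cos(2*t)) dt.
Rewriting, the integral becomes -5·∫ e^u du = -5·e^u.
Substituting back, u = sin(2*t).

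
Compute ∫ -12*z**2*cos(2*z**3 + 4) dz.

-2*sin(2*z**3 + 4) + C

Let u = 2*z**3 + 4, so du = (6*z**2) dz.
Rewriting, the integral becomes -2·∫ cos(u) du = -2·sin(u).
Substituting back, u = 2*z**3 + 4.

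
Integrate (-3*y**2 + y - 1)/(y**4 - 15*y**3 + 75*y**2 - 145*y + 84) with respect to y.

-47*log(y - 7)/24 + 5*log(y - 4) - 25*log(y - 3)/8 + log(y - 1)/12 + C

Factor the denominator: (y - 7)*(y - 4)*(y - 3)*(y - 1).
Partial-fraction decomposition: 1/(12*(y - 1)) - 25/(8*(y - 3)) + 5/(y - 4) - 47/(24*(y - 7)).
Integrate each term: A/(y−a) contributes A·log|y−a|.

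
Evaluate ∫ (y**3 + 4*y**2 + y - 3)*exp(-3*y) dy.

(-9*y**3 - 45*y**2 - 39*y + 14)*exp(-3*y)/27 + C

Use integration by parts with u = y**3 + 4*y**2 + y - 3, dv = exp(-3*y) dy, so v = -exp(-3*y)/3.
Apply parts 3 times (tabular method): alternate signs, differentiate u down to 0, integrate dv up.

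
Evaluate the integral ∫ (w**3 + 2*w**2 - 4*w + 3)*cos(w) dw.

w**3*sin(w) + 2*w**2*sin(w) + 3*w**2*cos(w) - 10*w*sin(w) + 4*w*cos(w) - sin(w) - 10*cos(w) + C

Use integration by parts with u = w**3 + 2*w**2 - 4*w + 3, dv = cos(w) dw, so v = sin(w).
Apply parts 3 times (tabular method): alternate signs, differentiate u down to 0, integrate dv up.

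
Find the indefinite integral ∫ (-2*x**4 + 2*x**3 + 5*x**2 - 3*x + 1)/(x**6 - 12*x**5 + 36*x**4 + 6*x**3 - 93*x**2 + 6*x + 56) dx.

Factor the denominator: (x - 7)*(x - 4)*(x - 2)*(x - 1)*(x + 1)**2.
Partial-fraction decomposition: 163/(5760*(x + 1)) + 1/(48*(x + 1)**2) - 1/(24*(x - 1)) - 1/(90*(x - 2)) + 7/(10*(x - 4)) - 1297/(1920*(x - 7)).
Integrate each term; A/(x−a) gives A·log|x−a|; A/(x−a)² gives −A/(x−a).

-1297*log(x - 7)/1920 + 7*log(x - 4)/10 - log(x - 2)/90 - log(x - 1)/24 + 163*log(x + 1)/5760 - 1/(48*x + 48) + C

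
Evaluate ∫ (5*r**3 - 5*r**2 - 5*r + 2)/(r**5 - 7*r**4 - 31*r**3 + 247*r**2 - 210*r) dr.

-log(r)/105 + 479*log(r - 7)/364 - 477*log(r - 5)/440 - log(r - 1)/56 - 614*log(r + 6)/3003 + C

Factor the denominator: r*(r - 7)*(r - 5)*(r - 1)*(r + 6).
Partial-fraction decomposition: -614/(3003*(r + 6)) - 1/(56*(r - 1)) - 477/(440*(r - 5)) + 479/(364*(r - 7)) - 1/(105*r).
Integrate each term: A/(r−a) contributes A·log|r−a|.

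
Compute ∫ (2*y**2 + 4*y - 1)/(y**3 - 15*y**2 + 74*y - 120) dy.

Factor the denominator: (y - 6)*(y - 5)*(y - 4).
Partial-fraction decomposition: 47/(2*(y - 4)) - 69/(y - 5) + 95/(2*(y - 6)).
Integrate each term: A/(y−a) contributes A·log|y−a|.

95*log(y - 6)/2 - 69*log(y - 5) + 47*log(y - 4)/2 + C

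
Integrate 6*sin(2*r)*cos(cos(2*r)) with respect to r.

-3*sin(cos(2*r)) + C

Let u = cos(2*r), so du = (-2*sin(2*r)) dr.
Rewriting, the integral becomes -3·∫ cos(u) du = -3·sin(u).
Substituting back, u = cos(2*r).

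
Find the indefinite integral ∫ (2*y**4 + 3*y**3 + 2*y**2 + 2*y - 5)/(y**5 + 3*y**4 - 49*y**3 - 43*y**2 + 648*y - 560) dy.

Factor the denominator: (y - 4)**2*(y - 1)*(y + 5)*(y + 7).
Partial-fraction decomposition: 963/(484*(y + 7)) - 455/(486*(y + 5)) + 1/(108*(y - 1)) + 27559/(29403*(y - 4)) + 739/(297*(y - 4)**2).
Integrate each term; A/(y−a) gives A·log|y−a|; A/(y−a)² gives −A/(y−a).

27559*log(y - 4)/29403 + log(y - 1)/108 - 455*log(y + 5)/486 + 963*log(y + 7)/484 - 739/(297*y - 1188) + C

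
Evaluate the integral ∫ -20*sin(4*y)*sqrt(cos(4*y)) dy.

Let u = cos(4*y), so du = (-4*sin(4*y)) dy.
Rewriting, the integral becomes 5·∫ √u du = 5·(2/3)u^(3/2).
Substituting back, u = cos(4*y).

10*cos(4*y)**(3/2)/3 + C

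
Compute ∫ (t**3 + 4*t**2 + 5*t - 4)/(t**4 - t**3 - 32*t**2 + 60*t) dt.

Factor the denominator: t*(t - 5)*(t - 2)*(t + 6).
Partial-fraction decomposition: 53/(264*(t + 6)) - 5/(8*(t - 2)) + 82/(55*(t - 5)) - 1/(15*t).
Integrate each term: A/(t−a) contributes A·log|t−a|.

-log(t)/15 + 82*log(t - 5)/55 - 5*log(t - 2)/8 + 53*log(t + 6)/264 + C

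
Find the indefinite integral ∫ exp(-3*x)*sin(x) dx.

-3*exp(-3*x)*sin(x)/10 - exp(-3*x)*cos(x)/10 + C

Let I denote the integral. Integrate by parts with u = sin(x), dv = exp(-3*x) dx, so v = -exp(-3*x)/3: I = -exp(-3*x)*sin(x)/3 + (1/3)·∫ exp(-3*x)*cos(x) dx.
Apply parts again with u = cos(x), dv = exp(-3*x) dx: ∫ exp(-3*x)*cos(x) dx = -exp(-3*x)*cos(x)/3 − (1/3)·I. Substituting back brings back I: I = -exp(-3*x)*sin(x)/3 - exp(-3*x)*cos(x)/9 − (1/9)·I.
Solving for I: (1 + 1/9)·I equals the remaining terms, so I = (9/10)·(-exp(-3*x)*sin(x)/3 - exp(-3*x)*cos(x)/9).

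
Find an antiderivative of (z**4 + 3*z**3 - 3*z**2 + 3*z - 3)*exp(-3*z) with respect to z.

(-27*z**4 - 117*z**3 - 36*z**2 - 105*z + 46)*exp(-3*z)/81 + C

Use integration by parts with u = z**4 + 3*z**3 - 3*z**2 + 3*z - 3, dv = exp(-3*z) dz, so v = -exp(-3*z)/3.
Apply parts 4 times (tabular method): alternate signs, differentiate u down to 0, integrate dv up.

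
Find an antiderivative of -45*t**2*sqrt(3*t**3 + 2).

-10*(3*t**3 + 2)**(3/2)/3 + C

Let u = 3*t**3 + 2, so du = (9*t**2) dt.
Rewriting, the integral becomes -5·∫ √u du = -5·(2/3)u^(3/2).
Substituting back, u = 3*t**3 + 2.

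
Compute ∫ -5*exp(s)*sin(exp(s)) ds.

Let u = exp(s), so du = (exp(s)) ds.
Rewriting, the integral becomes -5·∫ sin(u) du = -5·-cos(u).
Substituting back, u = exp(s).

5*cos(exp(s)) + C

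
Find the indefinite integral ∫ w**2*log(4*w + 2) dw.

Use integration by parts with u = log(4*w + 2), dv = w**2 dw.
Then du = 4/(4*w + 2) dw and v = w**3/3.

w**3*log(4*w + 2)/3 - w**3/9 + w**2/12 - w/12 + log(2*w + 1)/24 + C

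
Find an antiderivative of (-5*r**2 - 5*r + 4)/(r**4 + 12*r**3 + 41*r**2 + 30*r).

2*log(r)/15 - log(r + 1)/5 - 24*log(r + 5)/5 + 73*log(r + 6)/15 + C

Factor the denominator: r*(r + 1)*(r + 5)*(r + 6).
Partial-fraction decomposition: 73/(15*(r + 6)) - 24/(5*(r + 5)) - 1/(5*(r + 1)) + 2/(15*r).
Integrate each term: A/(r−a) contributes A·log|r−a|.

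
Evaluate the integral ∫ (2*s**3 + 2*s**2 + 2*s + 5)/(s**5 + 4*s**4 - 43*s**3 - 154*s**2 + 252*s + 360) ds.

521*log(s - 6)/3696 - 11*log(s - 2)/224 + log(s + 1)/140 + 205*log(s + 5)/308 - 367*log(s + 6)/480 + C

Factor the denominator: (s - 6)*(s - 2)*(s + 1)*(s + 5)*(s + 6).
Partial-fraction decomposition: -367/(480*(s + 6)) + 205/(308*(s + 5)) + 1/(140*(s + 1)) - 11/(224*(s - 2)) + 521/(3696*(s - 6)).
Integrate each term: A/(s−a) contributes A·log|s−a|.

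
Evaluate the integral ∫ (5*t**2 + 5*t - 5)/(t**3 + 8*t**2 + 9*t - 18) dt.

5*log(t - 1)/28 - 25*log(t + 3)/12 + 145*log(t + 6)/21 + C

Factor the denominator: (t - 1)*(t + 3)*(t + 6).
Partial-fraction decomposition: 145/(21*(t + 6)) - 25/(12*(t + 3)) + 5/(28*(t - 1)).
Integrate each term: A/(t−a) contributes A·log|t−a|.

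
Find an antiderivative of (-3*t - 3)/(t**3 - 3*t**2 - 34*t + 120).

Factor the denominator: (t - 5)*(t - 4)*(t + 6).
Partial-fraction decomposition: 3/(22*(t + 6)) + 3/(2*(t - 4)) - 18/(11*(t - 5)).
Integrate each term: A/(t−a) contributes A·log|t−a|.

-18*log(t - 5)/11 + 3*log(t - 4)/2 + 3*log(t + 6)/22 + C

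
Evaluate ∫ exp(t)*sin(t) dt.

Let I denote the integral. Integrate by parts with u = sin(t), dv = exp(t) dt, so v = exp(t): I = exp(t)*sin(t) − ∫ exp(t)*cos(t) dt.
Apply parts again with u = cos(t), dv = exp(t) dt: ∫ exp(t)*cos(t) dt = exp(t)*cos(t) + I. Substituting back brings back I: I = exp(t)*sin(t) - exp(t)*cos(t) − I.
Solving for I: (1 + 1)·I equals the remaining terms, so I = (1/2)·(exp(t)*sin(t) - exp(t)*cos(t)).

exp(t)*sin(t)/2 - exp(t)*cos(t)/2 + C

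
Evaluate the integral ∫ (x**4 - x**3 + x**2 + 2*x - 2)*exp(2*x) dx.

(4*x**4 - 12*x**3 + 22*x**2 - 14*x - 1)*exp(2*x)/8 + C

Use integration by parts with u = x**4 - x**3 + x**2 + 2*x - 2, dv = exp(2*x) dx, so v = exp(2*x)/2.
Apply parts 4 times (tabular method): alternate signs, differentiate u down to 0, integrate dv up.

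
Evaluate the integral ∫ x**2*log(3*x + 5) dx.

Use integration by parts with u = log(3*x + 5), dv = x**2 dx.
Then du = 3/(3*x + 5) dx and v = x**3/3.

x**3*log(3*x + 5)/3 - x**3/9 + 5*x**2/18 - 25*x/27 + 125*log(3*x + 5)/81 + C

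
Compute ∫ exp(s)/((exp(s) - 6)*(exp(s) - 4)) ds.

log(exp(s) - 6)/2 - log(exp(s) - 4)/2 + C

Let u = e^s, du = e^s ds.
The integral becomes ∫ du/((u-4)(u-6)); decompose into partial fractions.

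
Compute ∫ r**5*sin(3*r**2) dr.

Let u = r², du = 2r dr; rewrite as (1/2)∫ u^2·sin(3u) du.
Now integrate by parts 2 times.

-r**4*cos(3*r**2)/6 + r**2*sin(3*r**2)/9 + cos(3*r**2)/27 + C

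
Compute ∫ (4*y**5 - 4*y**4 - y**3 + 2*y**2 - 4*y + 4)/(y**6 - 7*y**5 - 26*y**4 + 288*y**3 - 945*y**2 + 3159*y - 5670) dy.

25756*log(y - 6)/1755 - 3303*log(y - 5)/272 + 631*log(y - 3)/1080 + 25453*log(y + 7)/30160 + 3497*log(y**2 + 9)/177480 + 72497*atan(y/3)/266220 + C

Factor the denominator: (y - 6)*(y - 5)*(y - 3)*(y + 7)*(y**2 + 9).
Partial-fraction decomposition: (3497*y + 72497)/(88740*(y**2 + 9)) + 25453/(30160*(y + 7)) + 631/(1080*(y - 3)) - 3303/(272*(y - 5)) + 25756/(1755*(y - 6)).
Integrate each term; A/(y−a) gives A·log|y−a|; the (By+D)/(y²+p²) term gives a log and an atan.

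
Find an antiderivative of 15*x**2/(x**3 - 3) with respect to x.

Let u = x**3 - 3, so du = (3*x**2) dx.
Rewriting, the integral becomes 5·∫ 1/u du = 5·log(u).
Substituting back, u = x**3 - 3.

5*log(x**3 - 3) + C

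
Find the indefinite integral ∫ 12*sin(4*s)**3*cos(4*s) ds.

3*sin(4*s)**4/4 + C

Let u = sin(4*s), so du = (4*cos(4*s)) ds.
Rewriting, the integral becomes 3·∫ u^3 du = 3·u^4/4.
Substituting back, u = sin(4*s).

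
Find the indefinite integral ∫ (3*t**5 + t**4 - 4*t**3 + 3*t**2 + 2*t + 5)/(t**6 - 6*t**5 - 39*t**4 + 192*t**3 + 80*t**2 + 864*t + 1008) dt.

Factor the denominator: (t - 7)*(t - 6)*(t + 1)*(t + 6)*(t**2 + 4).
Partial-fraction decomposition: 3*(224*t + 561)/(10600*(t**2 + 4)) + 21067/(31200*(t + 6)) + 1/(175*(t + 1)) - 4777/(672*(t - 6)) + 6452/(689*(t - 7)).
Integrate each term; A/(t−a) gives A·log|t−a|; the (Bt+D)/(t²+p²) term gives a log and an atan.

6452*log(t - 7)/689 - 4777*log(t - 6)/672 + log(t + 1)/175 + 21067*log(t + 6)/31200 + 42*log(t**2 + 4)/1325 + 1683*atan(t/2)/21200 + C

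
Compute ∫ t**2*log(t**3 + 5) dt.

t**3*log(t**3 + 5)/3 - t**3/3 + 5*log(t**3 + 5)/3 + C

Let u = t**3 + 5, so du = (3*t**2) dt.
The integral becomes (1/3)·∫ log(u) du; integrate by parts with u′=log(u), dv′=du.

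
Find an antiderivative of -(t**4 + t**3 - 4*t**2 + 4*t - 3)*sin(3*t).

t**4*cos(3*t)/3 - 4*t**3*sin(3*t)/9 + t**3*cos(3*t)/3 - t**2*sin(3*t)/3 - 16*t**2*cos(3*t)/9 + 32*t*sin(3*t)/27 + 10*t*cos(3*t)/9 - 10*sin(3*t)/27 - 49*cos(3*t)/81 + C

Use integration by parts with u = t**4 + t**3 - 4*t**2 + 4*t - 3, dv = -sin(3*t) dt, so v = cos(3*t)/3.
Apply parts 4 times (tabular method): alternate signs, differentiate u down to 0, integrate dv up.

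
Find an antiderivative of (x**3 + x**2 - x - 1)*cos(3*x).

x**3*sin(3*x)/3 + x**2*sin(3*x)/3 + x**2*cos(3*x)/3 - 5*x*sin(3*x)/9 + 2*x*cos(3*x)/9 - 11*sin(3*x)/27 - 5*cos(3*x)/27 + C

Use integration by parts with u = x**3 + x**2 - x - 1, dv = cos(3*x) dx, so v = sin(3*x)/3.
Apply parts 3 times (tabular method): alternate signs, differentiate u down to 0, integrate dv up.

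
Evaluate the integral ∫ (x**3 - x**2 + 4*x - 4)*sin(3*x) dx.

Use integration by parts with u = x**3 - x**2 + 4*x - 4, dv = sin(3*x) dx, so v = -cos(3*x)/3.
Apply parts 3 times (tabular method): alternate signs, differentiate u down to 0, integrate dv up.

-x**3*cos(3*x)/3 + x**2*sin(3*x)/3 + x**2*cos(3*x)/3 - 2*x*sin(3*x)/9 - 10*x*cos(3*x)/9 + 10*sin(3*x)/27 + 34*cos(3*x)/27 + C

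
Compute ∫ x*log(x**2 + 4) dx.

Let u = x**2 + 4, so du = (2*x) dx.
The integral becomes (1/2)·∫ log(u) du; integrate by parts with u′=log(u), dv′=du.

x**2*log(x**2 + 4)/2 - x**2/2 + 2*log(x**2 + 4) + C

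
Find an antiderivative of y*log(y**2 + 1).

y**2*log(y**2 + 1)/2 - y**2/2 + log(y**2 + 1)/2 + C

Let u = y**2 + 1, so du = (2*y) dy.
The integral becomes (1/2)·∫ log(u) du; integrate by parts with u′=log(u), dv′=du.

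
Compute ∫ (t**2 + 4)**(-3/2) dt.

t/(4*sqrt(t**2 + 4)) + C

Substitute t = 2·tan(θ), so dt = 2·sec(θ)^2 dθ and the radical becomes sqrt(t**2 + 4) = 2·sec(θ) by the Pythagorean identity.
Integrate the resulting trig expression in θ, then back-substitute tan(θ) = t/2, sec(θ) = sqrt(t**2 + 4)/2 (absorbing any constant into C).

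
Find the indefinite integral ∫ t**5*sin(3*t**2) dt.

Let u = t², du = 2t dt; rewrite as (1/2)∫ u^2·sin(3u) du.
Now integrate by parts 2 times.

-t**4*cos(3*t**2)/6 + t**2*sin(3*t**2)/9 + cos(3*t**2)/27 + C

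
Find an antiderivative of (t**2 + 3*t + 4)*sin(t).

Use integration by parts with u = t**2 + 3*t + 4, dv = sin(t) dt, so v = -cos(t).
Apply parts 2 times (tabular method): alternate signs, differentiate u down to 0, integrate dv up.

-t**2*cos(t) + 2*t*sin(t) - 3*t*cos(t) + 3*sin(t) - 2*cos(t) + C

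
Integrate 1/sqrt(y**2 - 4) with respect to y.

Substitute y = 2·sec(θ), so dy = 2·sec(θ)*tan(θ) dθ and the radical becomes sqrt(y**2 - 4) = 2·tan(θ) by the Pythagorean identity.
Integrate the resulting trig expression in θ, then back-substitute sec(θ) = y/2, tan(θ) = sqrt(y**2 - 4)/2 (absorbing any constant into C).

log(y + sqrt(y**2 - 4)) + C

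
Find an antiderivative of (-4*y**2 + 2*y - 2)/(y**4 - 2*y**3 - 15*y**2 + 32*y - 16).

-29*log(y - 4)/36 + 98*log(y - 1)/225 + 37*log(y + 4)/100 - 4/(15*y - 15) + C

Factor the denominator: (y - 4)*(y - 1)**2*(y + 4).
Partial-fraction decomposition: 37/(100*(y + 4)) + 98/(225*(y - 1)) + 4/(15*(y - 1)**2) - 29/(36*(y - 4)).
Integrate each term; A/(y−a) gives A·log|y−a|; A/(y−a)² gives −A/(y−a).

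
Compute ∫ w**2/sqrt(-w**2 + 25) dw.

Substitute w = 5·sin(θ), so dw = 5·cos(θ) dθ and the radical becomes sqrt(-w**2 + 25) = 5·cos(θ) by the Pythagorean identity.
Integrate the resulting trig expression in θ, then back-substitute θ = asin(w/5), sin(θ) = w/5, cos(θ) = sqrt(-w**2 + 25)/5 (absorbing any constant into C).

-w*sqrt(-w**2 + 25)/2 + 25*asin(w/5)/2 + C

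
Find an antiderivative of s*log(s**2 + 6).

s**2*log(s**2 + 6)/2 - s**2/2 + 3*log(s**2 + 6) + C

Let u = s**2 + 6, so du = (2*s) ds.
The integral becomes (1/2)·∫ log(u) du; integrate by parts with u′=log(u), dv′=du.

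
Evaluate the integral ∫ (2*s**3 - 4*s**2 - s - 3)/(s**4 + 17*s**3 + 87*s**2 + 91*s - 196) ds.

-3*log(s - 1)/160 + 191*log(s + 4)/45 - 641*log(s + 7)/288 + 439/(12*s + 84) + C

Factor the denominator: (s - 1)*(s + 4)*(s + 7)**2.
Partial-fraction decomposition: -641/(288*(s + 7)) - 439/(12*(s + 7)**2) + 191/(45*(s + 4)) - 3/(160*(s - 1)).
Integrate each term; A/(s−a) gives A·log|s−a|; A/(s−a)² gives −A/(s−a).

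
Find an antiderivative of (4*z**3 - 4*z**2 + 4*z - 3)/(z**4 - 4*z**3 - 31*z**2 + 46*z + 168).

1201*log(z - 7)/396 - 81*log(z - 3)/140 - 59*log(z + 2)/90 + 339*log(z + 4)/154 + C

Factor the denominator: (z - 7)*(z - 3)*(z + 2)*(z + 4).
Partial-fraction decomposition: 339/(154*(z + 4)) - 59/(90*(z + 2)) - 81/(140*(z - 3)) + 1201/(396*(z - 7)).
Integrate each term: A/(z−a) contributes A·log|z−a|.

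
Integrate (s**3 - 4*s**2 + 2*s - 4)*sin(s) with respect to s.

Use integration by parts with u = s**3 - 4*s**2 + 2*s - 4, dv = sin(s) ds, so v = -cos(s).
Apply parts 3 times (tabular method): alternate signs, differentiate u down to 0, integrate dv up.

-s**3*cos(s) + 3*s**2*sin(s) + 4*s**2*cos(s) - 8*s*sin(s) + 4*s*cos(s) - 4*sin(s) - 4*cos(s) + C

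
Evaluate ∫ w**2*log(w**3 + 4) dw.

w**3*log(w**3 + 4)/3 - w**3/3 + 4*log(w**3 + 4)/3 + C

Let u = w**3 + 4, so du = (3*w**2) dw.
The integral becomes (1/3)·∫ log(u) du; integrate by parts with u′=log(u), dv′=du.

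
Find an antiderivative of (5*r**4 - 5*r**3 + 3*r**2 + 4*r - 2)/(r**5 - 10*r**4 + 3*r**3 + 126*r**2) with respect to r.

85*log(r)/2646 + 10463*log(r - 7)/490 - 2765*log(r - 6)/162 + 553*log(r + 3)/810 + 1/(63*r) + C

Factor the denominator: r**2*(r - 7)*(r - 6)*(r + 3).
Partial-fraction decomposition: 553/(810*(r + 3)) - 2765/(162*(r - 6)) + 10463/(490*(r - 7)) + 85/(2646*r) - 1/(63*r**2).
Integrate each term; A/(r−a) gives A·log|r−a|; A/(r−a)² gives −A/(r−a).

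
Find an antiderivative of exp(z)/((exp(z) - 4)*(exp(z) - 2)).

Let u = e^z, du = e^z dz.
The integral becomes ∫ du/((u-4)(u-2)); decompose into partial fractions.

log(exp(z) - 4)/2 - log(exp(z) - 2)/2 + C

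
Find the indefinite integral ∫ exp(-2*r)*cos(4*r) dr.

Let I denote the integral. Integrate by parts with u = cos(4*r), dv = exp(-2*r) dr, so v = -exp(-2*r)/2: I = -exp(-2*r)*cos(4*r)/2 − 2·∫ exp(-2*r)*sin(4*r) dr.
Apply parts again with u = sin(4*r), dv = exp(-2*r) dr: ∫ exp(-2*r)*sin(4*r) dr = -exp(-2*r)*sin(4*r)/2 + 2·I. Substituting back brings back I: I = exp(-2*r)*sin(4*r) - exp(-2*r)*cos(4*r)/2 − 4·I.
Solving for I: (1 + 4)·I equals the remaining terms, so I = (1/5)·(exp(-2*r)*sin(4*r) - exp(-2*r)*cos(4*r)/2).

exp(-2*r)*sin(4*r)/5 - exp(-2*r)*cos(4*r)/10 + C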